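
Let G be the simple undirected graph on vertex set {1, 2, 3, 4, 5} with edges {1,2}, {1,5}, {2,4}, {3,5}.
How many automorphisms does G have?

The degree sequence is [2, 2, 1, 1, 2]; the two degree-1 vertices 3 and 4 are the ends of a path, so G = P_5. The only nontrivial automorphism of a path is the end-to-end reflection, so Aut(G) ≅ Z_2.

2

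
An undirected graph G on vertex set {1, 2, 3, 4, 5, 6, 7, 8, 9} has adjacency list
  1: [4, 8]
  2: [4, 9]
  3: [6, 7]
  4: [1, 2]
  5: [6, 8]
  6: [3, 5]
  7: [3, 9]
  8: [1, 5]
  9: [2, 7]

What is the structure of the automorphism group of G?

D_9

Every vertex has degree 2 and the graph is connected, so G is the 9-cycle C_9. C_9 has 9 rotations and 9 reflections, so Aut(C_9) ≅ D_9 of order 18.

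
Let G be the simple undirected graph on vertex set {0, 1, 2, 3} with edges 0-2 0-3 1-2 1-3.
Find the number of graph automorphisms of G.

G is 2-regular and bipartite on 2^2 = 4 vertices with girth 4; it is the hypercube graph Q_2. The symmetry group of the 2-cube is the hyperoctahedral group B_2 = Z_2 ≀ S_2, of order 2^2·2! = 8.

8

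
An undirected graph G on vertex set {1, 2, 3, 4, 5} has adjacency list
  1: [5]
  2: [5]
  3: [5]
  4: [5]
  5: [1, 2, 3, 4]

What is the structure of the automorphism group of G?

Vertex 5 has degree 4 and every other vertex has degree 1, so G is the star K_{1,4} with centre 5. The 4 leaves are pairwise interchangeable while the centre is fixed, giving Aut(G) = S_4.

S_4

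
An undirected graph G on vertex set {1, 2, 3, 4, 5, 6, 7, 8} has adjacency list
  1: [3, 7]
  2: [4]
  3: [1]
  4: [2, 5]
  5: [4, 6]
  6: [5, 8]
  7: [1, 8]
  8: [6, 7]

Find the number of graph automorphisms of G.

2

The degree sequence is [2, 1, 1, 2, 2, 2, 2, 2]; the two degree-1 vertices 2 and 3 are the ends of a path, so G = P_8. A path has exactly one nontrivial symmetry — reversal — giving Aut(G) of order 2.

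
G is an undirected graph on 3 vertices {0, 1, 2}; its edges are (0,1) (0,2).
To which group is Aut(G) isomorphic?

The degree sequence is [2, 1, 1]; the two degree-1 vertices 1 and 2 are the ends of a path, so G = P_3. The only nontrivial automorphism of a path is the end-to-end reflection, so Aut(G) ≅ Z_2.

Z_2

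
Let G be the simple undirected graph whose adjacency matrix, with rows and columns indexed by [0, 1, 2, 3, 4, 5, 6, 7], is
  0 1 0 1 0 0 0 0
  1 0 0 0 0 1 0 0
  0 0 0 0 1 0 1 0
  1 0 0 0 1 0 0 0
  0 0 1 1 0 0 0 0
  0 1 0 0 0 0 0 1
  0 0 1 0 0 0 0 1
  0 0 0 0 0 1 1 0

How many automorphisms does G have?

G is 2-regular and connected on 8 vertices, i.e. the cycle C_8. The automorphisms of the 8-cycle are exactly the symmetries of a regular 8-gon: the dihedral group D_8, |D_8| = 16.

16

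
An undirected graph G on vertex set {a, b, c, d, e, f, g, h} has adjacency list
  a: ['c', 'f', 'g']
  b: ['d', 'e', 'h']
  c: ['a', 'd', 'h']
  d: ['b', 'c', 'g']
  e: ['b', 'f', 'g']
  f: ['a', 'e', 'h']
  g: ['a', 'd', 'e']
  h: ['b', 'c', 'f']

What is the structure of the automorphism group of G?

Z_2^3 ⋊ S_3

G is 3-regular and bipartite on 2^3 = 8 vertices with girth 4; it is the hypercube graph Q_3. The symmetry group of the 3-cube is the hyperoctahedral group B_3 = Z_2 ≀ S_3, of order 2^3·3! = 48.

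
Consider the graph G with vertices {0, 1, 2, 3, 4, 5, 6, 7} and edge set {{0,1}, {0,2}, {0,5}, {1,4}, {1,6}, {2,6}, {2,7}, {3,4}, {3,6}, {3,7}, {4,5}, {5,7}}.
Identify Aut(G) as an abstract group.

G is 3-regular and bipartite on 2^3 = 8 vertices with girth 4; it is the hypercube graph Q_3. Aut(Q_3) consists of the signed permutations of the 3 coordinate axes: 3! permutations times 2^3 sign flips, so |Aut| = 2^3·3! = 48.

the hyperoctahedral group B_3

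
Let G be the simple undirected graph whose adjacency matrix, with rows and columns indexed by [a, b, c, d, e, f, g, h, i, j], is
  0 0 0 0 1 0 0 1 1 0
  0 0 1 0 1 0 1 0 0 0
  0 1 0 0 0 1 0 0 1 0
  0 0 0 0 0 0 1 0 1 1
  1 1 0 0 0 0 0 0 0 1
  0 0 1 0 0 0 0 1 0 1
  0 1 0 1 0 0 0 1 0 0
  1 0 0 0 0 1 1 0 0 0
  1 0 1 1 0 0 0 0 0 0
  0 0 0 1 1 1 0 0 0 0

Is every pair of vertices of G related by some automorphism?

G is 3-regular on 10 vertices with no triangles and no 4-cycles (girth 5): this is the Petersen graph. It is a classical fact that the Petersen graph has automorphism group S_5 (order 120), arising from its description as the Kneser graph K(5,2). This group acts transitively on the 10 vertices.

Yes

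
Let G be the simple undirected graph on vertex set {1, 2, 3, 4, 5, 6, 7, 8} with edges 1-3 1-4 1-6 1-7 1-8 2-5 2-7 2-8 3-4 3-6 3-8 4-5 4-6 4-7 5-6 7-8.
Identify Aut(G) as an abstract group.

The degree sequence is [5, 3, 4, 5, 3, 4, 4, 4]. Checking the degree-preserving permutations of the vertex set shows that none except the identity preserves every edge, so Aut(G) is trivial.

{e}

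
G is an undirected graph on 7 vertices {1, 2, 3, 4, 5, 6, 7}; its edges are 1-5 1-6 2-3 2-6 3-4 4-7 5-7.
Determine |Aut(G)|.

Every vertex has degree 2 and the graph is connected, so G is the 7-cycle C_7. C_7 has 7 rotations and 7 reflections, so Aut(C_7) ≅ D_7 of order 14.

14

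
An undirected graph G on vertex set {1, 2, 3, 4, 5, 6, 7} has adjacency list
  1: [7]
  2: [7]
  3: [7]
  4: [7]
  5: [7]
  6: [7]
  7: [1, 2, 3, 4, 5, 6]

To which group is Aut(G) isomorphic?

Vertex 7 has degree 6 and every other vertex has degree 1, so G is the star K_{1,6} with centre 7. Any automorphism fixes the centre and permutes the 6 leaves freely, so Aut(G) ≅ S_6 of order 6! = 720.

the symmetric group on 6 letters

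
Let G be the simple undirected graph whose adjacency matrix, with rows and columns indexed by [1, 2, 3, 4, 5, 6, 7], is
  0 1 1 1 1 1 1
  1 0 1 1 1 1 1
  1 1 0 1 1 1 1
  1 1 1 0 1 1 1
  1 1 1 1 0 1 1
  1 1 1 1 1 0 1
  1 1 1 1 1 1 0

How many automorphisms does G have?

Every vertex has degree 6, so G is the complete graph K_7. Any permutation of the 7 vertices preserves K_7, so Aut(K_7) = S_7 of order 7! = 5040.

5040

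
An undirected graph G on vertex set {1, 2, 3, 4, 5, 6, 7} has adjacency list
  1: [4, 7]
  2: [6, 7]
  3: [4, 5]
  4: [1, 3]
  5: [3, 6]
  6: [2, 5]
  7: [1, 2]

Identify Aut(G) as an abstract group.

G is 2-regular and connected on 7 vertices, i.e. the cycle C_7. The automorphisms of the 7-cycle are exactly the symmetries of a regular 7-gon: the dihedral group D_7, |D_7| = 14.

the dihedral group of order 14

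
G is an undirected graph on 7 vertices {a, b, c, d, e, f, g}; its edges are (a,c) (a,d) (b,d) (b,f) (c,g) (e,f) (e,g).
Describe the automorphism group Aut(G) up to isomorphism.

G is 2-regular and connected on 7 vertices, i.e. the cycle C_7. C_7 has 7 rotations and 7 reflections, so Aut(C_7) ≅ D_7 of order 14.

D_7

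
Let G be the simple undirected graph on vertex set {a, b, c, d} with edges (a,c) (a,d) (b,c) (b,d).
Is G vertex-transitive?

G is 2-regular and bipartite on 2^2 = 4 vertices with girth 4; it is the hypercube graph Q_2. Aut(Q_2) consists of the signed permutations of the 2 coordinate axes: 2! permutations times 2^2 sign flips, so |Aut| = 2^2·2! = 8. Under this action every vertex can be carried to every other, so G is vertex-transitive.

Yes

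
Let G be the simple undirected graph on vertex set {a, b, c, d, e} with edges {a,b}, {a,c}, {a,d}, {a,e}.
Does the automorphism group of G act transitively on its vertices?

No

Vertex a is the only vertex of degree 4, so every automorphism fixes it; G is not vertex-transitive.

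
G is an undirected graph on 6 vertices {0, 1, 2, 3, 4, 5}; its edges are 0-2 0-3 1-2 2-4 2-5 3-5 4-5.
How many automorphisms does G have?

Degrees alone do not determine every vertex (e.g. 0 and 3 both have degree 2), but their neighbour-degree multisets differ: N(0) has degrees [2, 4] while N(3) has degrees [2, 3]. Repeating this refinement separates all vertices, so the only automorphism is the identity.

1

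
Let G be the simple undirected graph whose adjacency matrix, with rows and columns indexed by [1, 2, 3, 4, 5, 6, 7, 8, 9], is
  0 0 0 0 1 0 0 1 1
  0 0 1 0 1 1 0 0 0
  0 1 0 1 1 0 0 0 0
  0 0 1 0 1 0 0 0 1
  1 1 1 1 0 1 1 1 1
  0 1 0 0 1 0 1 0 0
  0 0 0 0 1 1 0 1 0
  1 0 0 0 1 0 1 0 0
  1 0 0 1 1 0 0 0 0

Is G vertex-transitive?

Vertex 5 is the only vertex of degree 8, so every automorphism fixes it; G is not vertex-transitive.

No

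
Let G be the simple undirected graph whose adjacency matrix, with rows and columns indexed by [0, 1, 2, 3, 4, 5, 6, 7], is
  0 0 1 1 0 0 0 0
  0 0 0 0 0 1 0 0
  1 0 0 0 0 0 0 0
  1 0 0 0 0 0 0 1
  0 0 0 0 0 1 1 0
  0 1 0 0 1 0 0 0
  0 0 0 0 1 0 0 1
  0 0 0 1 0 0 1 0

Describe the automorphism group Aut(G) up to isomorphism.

The degree sequence is [2, 1, 1, 2, 2, 2, 2, 2]; the two degree-1 vertices 1 and 2 are the ends of a path, so G = P_8. The only nontrivial automorphism of a path is the end-to-end reflection, so Aut(G) ≅ Z_2.

C_2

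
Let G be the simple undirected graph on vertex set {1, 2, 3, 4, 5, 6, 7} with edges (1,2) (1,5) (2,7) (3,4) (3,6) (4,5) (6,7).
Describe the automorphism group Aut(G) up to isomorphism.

Every vertex has degree 2 and the graph is connected, so G is the 7-cycle C_7. C_7 has 7 rotations and 7 reflections, so Aut(C_7) ≅ D_7 of order 14.

the dihedral group of order 14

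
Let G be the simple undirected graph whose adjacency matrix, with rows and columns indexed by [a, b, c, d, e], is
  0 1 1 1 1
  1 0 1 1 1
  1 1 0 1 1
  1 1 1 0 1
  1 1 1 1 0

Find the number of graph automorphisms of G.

Every vertex has degree 4, so G is the complete graph K_5. Every bijection on the vertex set is an automorphism of K_5; hence Aut(K_5) ≅ S_5, order 120.

120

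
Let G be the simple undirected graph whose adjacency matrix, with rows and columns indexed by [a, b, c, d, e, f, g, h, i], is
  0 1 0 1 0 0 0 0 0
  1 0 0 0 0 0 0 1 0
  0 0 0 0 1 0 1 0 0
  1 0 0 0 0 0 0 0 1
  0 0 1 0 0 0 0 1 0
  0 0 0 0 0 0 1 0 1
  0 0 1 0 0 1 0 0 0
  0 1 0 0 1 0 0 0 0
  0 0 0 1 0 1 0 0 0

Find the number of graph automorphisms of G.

G is 2-regular and connected on 9 vertices, i.e. the cycle C_9. The automorphisms of the 9-cycle are exactly the symmetries of a regular 9-gon: the dihedral group D_9, |D_9| = 18.

18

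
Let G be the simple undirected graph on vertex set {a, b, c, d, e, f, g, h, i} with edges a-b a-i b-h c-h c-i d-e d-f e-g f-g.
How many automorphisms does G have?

G has two connected components, {a, b, c, h, i} and {d, e, f, g}; each is 2-regular, so G = C_5 ⊔ C_4. The components are non-isomorphic (different sizes), so Aut(G) = Aut(C_5) × Aut(C_4) = D_5 × D_4 of order 10·8 = 80.

80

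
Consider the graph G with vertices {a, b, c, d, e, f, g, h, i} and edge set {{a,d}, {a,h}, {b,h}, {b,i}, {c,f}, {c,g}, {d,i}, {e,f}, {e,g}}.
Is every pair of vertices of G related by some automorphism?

G has two connected components, {a, b, d, h, i} and {c, e, f, g}; each is 2-regular, so G = C_5 ⊔ C_4. The orbit of a under Aut(G) is {a, b, d, h, i}, which does not contain c, so G is not vertex-transitive.

No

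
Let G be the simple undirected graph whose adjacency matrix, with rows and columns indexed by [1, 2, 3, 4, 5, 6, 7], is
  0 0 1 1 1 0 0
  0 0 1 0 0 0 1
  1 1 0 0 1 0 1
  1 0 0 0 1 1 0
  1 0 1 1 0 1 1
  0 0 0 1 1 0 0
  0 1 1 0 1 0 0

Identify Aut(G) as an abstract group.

Degrees alone do not determine every vertex (e.g. 1 and 4 both have degree 3), but their neighbour-degree multisets differ: N(1) has degrees [3, 4, 5] while N(4) has degrees [2, 3, 5]. Repeating this refinement separates all vertices, so the only automorphism is the identity.

{e}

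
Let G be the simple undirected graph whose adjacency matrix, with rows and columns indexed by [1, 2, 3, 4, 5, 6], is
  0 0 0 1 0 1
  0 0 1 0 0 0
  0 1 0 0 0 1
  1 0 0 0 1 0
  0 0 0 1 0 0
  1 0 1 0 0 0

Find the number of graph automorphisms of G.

The degree sequence is [2, 1, 2, 2, 1, 2]; the two degree-1 vertices 2 and 5 are the ends of a path, so G = P_6. The only nontrivial automorphism of a path is the end-to-end reflection, so Aut(G) ≅ Z_2.

2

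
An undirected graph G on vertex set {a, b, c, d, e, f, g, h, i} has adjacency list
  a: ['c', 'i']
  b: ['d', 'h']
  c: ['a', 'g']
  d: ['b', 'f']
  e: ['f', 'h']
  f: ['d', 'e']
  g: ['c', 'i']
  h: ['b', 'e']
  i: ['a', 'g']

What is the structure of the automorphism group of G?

D_4 × D_5

G has two connected components, {b, d, e, f, h} and {a, c, g, i}; each is 2-regular, so G = C_5 ⊔ C_4. The components are non-isomorphic (different sizes), so Aut(G) = Aut(C_4) × Aut(C_5) = D_4 × D_5 of order 8·10 = 80.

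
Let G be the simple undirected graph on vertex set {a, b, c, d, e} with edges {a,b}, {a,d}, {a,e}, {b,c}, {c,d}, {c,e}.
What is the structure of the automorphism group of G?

The vertices split by degree into {a, c} (degree 3) and {b, d, e} (degree 2); every edge runs between the two parts, so G is the complete bipartite graph K_{2,3}. The parts have unequal sizes, so no automorphism swaps them; each part is permuted independently, giving S_3 × S_2 of order 3!·2! = 12.

S_3 × S_2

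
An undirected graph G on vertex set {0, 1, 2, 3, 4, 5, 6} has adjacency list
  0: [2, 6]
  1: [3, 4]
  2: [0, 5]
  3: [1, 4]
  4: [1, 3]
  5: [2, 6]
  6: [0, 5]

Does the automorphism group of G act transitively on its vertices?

G has two connected components, {0, 2, 5, 6} and {1, 3, 4}; each is 2-regular, so G = C_4 ⊔ C_3. The orbit of 0 under Aut(G) is {0, 2, 5, 6}, which does not contain 1, so G is not vertex-transitive.

No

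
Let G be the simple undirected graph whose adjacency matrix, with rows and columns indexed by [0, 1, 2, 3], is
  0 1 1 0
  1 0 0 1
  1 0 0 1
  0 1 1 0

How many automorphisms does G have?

8

G is 2-regular and bipartite on 2^2 = 4 vertices with girth 4; it is the hypercube graph Q_2. Aut(Q_2) consists of the signed permutations of the 2 coordinate axes: 2! permutations times 2^2 sign flips, so |Aut| = 2^2·2! = 8.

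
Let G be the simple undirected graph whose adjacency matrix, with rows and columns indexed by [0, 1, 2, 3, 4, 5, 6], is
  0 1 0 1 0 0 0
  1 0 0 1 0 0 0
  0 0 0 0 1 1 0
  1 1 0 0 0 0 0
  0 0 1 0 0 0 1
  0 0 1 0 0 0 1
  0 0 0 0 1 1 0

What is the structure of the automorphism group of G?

G has two connected components, {2, 4, 5, 6} and {0, 1, 3}; each is 2-regular, so G = C_4 ⊔ C_3. The components are non-isomorphic (different sizes), so Aut(G) = Aut(C_4) × Aut(C_3) = D_4 × D_3 of order 8·6 = 48.

D_4 × D_3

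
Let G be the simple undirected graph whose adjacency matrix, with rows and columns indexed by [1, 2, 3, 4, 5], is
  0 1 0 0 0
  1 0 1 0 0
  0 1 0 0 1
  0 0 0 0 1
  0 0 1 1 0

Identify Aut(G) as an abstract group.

The degree sequence is [1, 2, 2, 1, 2]; the two degree-1 vertices 1 and 4 are the ends of a path, so G = P_5. A path has exactly one nontrivial symmetry — reversal — giving Aut(G) of order 2.

Z_2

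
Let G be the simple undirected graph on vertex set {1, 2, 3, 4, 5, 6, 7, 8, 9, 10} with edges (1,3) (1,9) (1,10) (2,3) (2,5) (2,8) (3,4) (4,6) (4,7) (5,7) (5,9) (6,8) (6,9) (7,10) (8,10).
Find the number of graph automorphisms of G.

120

G is 3-regular on 10 vertices with no triangles and no 4-cycles (girth 5): this is the Petersen graph. It is a classical fact that the Petersen graph has automorphism group S_5 (order 120), arising from its description as the Kneser graph K(5,2).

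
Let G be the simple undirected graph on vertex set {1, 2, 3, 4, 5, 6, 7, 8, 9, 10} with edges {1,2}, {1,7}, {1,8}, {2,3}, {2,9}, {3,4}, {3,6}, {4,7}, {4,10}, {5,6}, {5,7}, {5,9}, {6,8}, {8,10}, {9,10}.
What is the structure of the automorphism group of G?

S_5

G is 3-regular on 10 vertices with no triangles and no 4-cycles (girth 5): this is the Petersen graph. Viewing the Petersen graph as the Kneser graph K(5,2) — vertices are 2-subsets of {1,…,5}, edges join disjoint pairs — its automorphisms are exactly the permutations of the 5-element set, so Aut ≅ S_5 of order 120.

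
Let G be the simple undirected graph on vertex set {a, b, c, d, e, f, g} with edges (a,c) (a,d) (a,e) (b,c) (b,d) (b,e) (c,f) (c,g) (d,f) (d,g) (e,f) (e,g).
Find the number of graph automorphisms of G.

The vertices split by degree into {c, d, e} (degree 4) and {a, b, f, g} (degree 3); every edge runs between the two parts, so G is the complete bipartite graph K_{3,4}. Automorphisms preserve the bipartition setwise (since the parts differ in size) and act as S_4 × S_3 within it; |Aut| = 144.

144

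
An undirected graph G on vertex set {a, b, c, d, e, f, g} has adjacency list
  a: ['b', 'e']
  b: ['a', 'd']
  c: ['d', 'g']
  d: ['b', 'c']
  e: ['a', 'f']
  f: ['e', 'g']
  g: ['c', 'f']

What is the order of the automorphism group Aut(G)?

14

G is 2-regular and connected on 7 vertices, i.e. the cycle C_7. C_7 has 7 rotations and 7 reflections, so Aut(C_7) ≅ D_7 of order 14.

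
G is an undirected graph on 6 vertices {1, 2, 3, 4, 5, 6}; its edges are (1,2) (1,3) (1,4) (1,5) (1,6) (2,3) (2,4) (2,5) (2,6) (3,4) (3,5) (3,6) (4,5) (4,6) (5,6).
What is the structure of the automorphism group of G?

S_6

Every vertex has degree 5, so G is the complete graph K_6. Any permutation of the 6 vertices preserves K_6, so Aut(K_6) = S_6 of order 6! = 720.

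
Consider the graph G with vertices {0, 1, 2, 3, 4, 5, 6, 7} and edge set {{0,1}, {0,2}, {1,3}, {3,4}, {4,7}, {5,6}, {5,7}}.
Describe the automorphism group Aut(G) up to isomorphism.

C_2

The degree sequence is [2, 2, 1, 2, 2, 2, 1, 2]; the two degree-1 vertices 2 and 6 are the ends of a path, so G = P_8. A path has exactly one nontrivial symmetry — reversal — giving Aut(G) of order 2.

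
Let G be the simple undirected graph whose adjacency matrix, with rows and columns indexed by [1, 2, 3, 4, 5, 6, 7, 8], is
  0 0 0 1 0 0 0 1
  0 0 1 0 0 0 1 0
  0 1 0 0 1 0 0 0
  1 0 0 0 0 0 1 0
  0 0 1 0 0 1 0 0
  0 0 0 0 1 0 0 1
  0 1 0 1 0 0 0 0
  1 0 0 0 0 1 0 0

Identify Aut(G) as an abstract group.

the dihedral group of order 16

Every vertex has degree 2 and the graph is connected, so G is the 8-cycle C_8. The automorphisms of the 8-cycle are exactly the symmetries of a regular 8-gon: the dihedral group D_8, |D_8| = 16.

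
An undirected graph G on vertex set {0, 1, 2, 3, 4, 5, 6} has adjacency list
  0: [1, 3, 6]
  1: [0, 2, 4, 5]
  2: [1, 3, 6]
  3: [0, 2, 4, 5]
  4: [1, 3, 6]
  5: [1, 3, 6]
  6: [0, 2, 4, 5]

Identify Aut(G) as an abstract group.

S_3 × S_4

The vertices split by degree into {1, 3, 6} (degree 4) and {0, 2, 4, 5} (degree 3); every edge runs between the two parts, so G is the complete bipartite graph K_{3,4}. Automorphisms preserve the bipartition setwise (since the parts differ in size) and act as S_3 × S_4 within it; |Aut| = 144.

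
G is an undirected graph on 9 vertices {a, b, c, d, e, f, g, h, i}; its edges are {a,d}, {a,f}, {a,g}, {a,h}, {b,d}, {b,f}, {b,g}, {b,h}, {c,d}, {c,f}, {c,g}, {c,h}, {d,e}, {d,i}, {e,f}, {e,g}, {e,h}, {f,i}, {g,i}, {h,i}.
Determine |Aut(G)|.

2880

The vertices split by degree into {d, f, g, h} (degree 5) and {a, b, c, e, i} (degree 4); every edge runs between the two parts, so G is the complete bipartite graph K_{4,5}. Automorphisms preserve the bipartition setwise (since the parts differ in size) and act as S_5 × S_4 within it; |Aut| = 2880.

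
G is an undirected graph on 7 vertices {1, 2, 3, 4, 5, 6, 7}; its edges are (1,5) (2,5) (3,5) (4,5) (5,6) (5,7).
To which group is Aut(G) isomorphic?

S_6

Vertex 5 has degree 6 and every other vertex has degree 1, so G is the star K_{1,6} with centre 5. The 6 leaves are pairwise interchangeable while the centre is fixed, giving Aut(G) = S_6.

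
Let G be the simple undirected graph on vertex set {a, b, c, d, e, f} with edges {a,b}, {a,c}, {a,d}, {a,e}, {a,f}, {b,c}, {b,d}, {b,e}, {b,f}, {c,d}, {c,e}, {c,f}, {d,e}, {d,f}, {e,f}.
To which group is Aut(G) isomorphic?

Every vertex has degree 5, so G is the complete graph K_6. Every bijection on the vertex set is an automorphism of K_6; hence Aut(K_6) ≅ S_6, order 720.

S_6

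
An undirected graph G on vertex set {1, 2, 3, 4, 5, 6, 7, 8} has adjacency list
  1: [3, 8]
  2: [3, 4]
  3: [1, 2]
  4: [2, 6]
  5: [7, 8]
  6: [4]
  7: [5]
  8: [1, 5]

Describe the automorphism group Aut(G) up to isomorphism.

Z_2

The degree sequence is [2, 2, 2, 2, 2, 1, 1, 2]; the two degree-1 vertices 6 and 7 are the ends of a path, so G = P_8. A path has exactly one nontrivial symmetry — reversal — giving Aut(G) of order 2.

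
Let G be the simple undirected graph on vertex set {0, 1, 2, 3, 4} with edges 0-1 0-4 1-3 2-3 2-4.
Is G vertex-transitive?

Yes

G is 2-regular and connected on 5 vertices, i.e. the cycle C_5. C_5 has 5 rotations and 5 reflections, so Aut(C_5) ≅ D_5 of order 10. This group acts transitively on the 5 vertices.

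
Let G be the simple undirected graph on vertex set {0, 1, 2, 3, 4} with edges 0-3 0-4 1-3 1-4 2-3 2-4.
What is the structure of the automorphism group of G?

S_3 × S_2

The vertices split by degree into {3, 4} (degree 3) and {0, 1, 2} (degree 2); every edge runs between the two parts, so G is the complete bipartite graph K_{2,3}. Automorphisms preserve the bipartition setwise (since the parts differ in size) and act as S_3 × S_2 within it; |Aut| = 12.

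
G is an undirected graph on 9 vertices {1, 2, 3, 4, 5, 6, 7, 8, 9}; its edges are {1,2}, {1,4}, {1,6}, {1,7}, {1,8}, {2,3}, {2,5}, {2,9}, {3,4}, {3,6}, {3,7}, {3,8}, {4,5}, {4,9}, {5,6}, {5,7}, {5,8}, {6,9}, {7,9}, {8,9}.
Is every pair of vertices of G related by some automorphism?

No

Automorphisms preserve degree, but G has vertices of degree 4 and vertices of degree 5; no automorphism maps one to the other, so G is not vertex-transitive.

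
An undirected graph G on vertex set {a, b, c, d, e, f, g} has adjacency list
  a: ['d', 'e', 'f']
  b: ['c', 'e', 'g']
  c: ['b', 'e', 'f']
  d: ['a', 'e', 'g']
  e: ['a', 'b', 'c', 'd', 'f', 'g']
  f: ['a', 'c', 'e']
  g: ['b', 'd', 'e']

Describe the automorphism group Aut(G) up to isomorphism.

Vertex e is the unique vertex of degree 6; the remaining 6 vertices each have degree 3 and induce a cycle, so G is the wheel on 7 vertices with hub e. Every automorphism fixes the hub and acts on the rim 6-cycle, so Aut(G) ≅ Aut(C_6) = D_6 of order 12.

D_6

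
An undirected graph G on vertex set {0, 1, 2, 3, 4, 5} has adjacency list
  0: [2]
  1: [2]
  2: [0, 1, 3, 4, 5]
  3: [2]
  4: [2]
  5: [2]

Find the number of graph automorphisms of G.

Vertex 2 has degree 5 and every other vertex has degree 1, so G is the star K_{1,5} with centre 2. Any automorphism fixes the centre and permutes the 5 leaves freely, so Aut(G) ≅ S_5 of order 5! = 120.

120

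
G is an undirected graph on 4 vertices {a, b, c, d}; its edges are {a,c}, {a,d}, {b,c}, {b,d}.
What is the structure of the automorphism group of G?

G is 2-regular and bipartite on 2^2 = 4 vertices with girth 4; it is the hypercube graph Q_2. The symmetry group of the 2-cube is the hyperoctahedral group B_2 = Z_2 ≀ S_2, of order 2^2·2! = 8.

the hyperoctahedral group B_2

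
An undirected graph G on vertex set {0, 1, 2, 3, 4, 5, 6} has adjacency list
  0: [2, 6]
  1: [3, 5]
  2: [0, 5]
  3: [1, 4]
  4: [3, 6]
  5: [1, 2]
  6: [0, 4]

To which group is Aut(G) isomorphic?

D_7

Every vertex has degree 2 and the graph is connected, so G is the 7-cycle C_7. C_7 has 7 rotations and 7 reflections, so Aut(C_7) ≅ D_7 of order 14.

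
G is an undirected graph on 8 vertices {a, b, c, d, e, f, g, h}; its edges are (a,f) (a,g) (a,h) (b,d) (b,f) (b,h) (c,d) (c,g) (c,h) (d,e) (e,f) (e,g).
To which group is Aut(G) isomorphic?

the hyperoctahedral group B_3

G is 3-regular and bipartite on 2^3 = 8 vertices with girth 4; it is the hypercube graph Q_3. Aut(Q_3) consists of the signed permutations of the 3 coordinate axes: 3! permutations times 2^3 sign flips, so |Aut| = 2^3·3! = 48.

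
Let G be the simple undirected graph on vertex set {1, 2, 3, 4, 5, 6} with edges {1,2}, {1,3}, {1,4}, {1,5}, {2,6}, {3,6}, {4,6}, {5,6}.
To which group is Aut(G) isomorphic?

The vertices split by degree into {1, 6} (degree 4) and {2, 3, 4, 5} (degree 2); every edge runs between the two parts, so G is the complete bipartite graph K_{2,4}. Automorphisms preserve the bipartition setwise (since the parts differ in size) and act as S_4 × S_2 within it; |Aut| = 48.

S_4 × S_2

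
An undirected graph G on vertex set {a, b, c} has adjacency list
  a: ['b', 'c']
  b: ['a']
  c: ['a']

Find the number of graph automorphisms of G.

2

The degree sequence is [2, 1, 1]; the two degree-1 vertices b and c are the ends of a path, so G = P_3. The only nontrivial automorphism of a path is the end-to-end reflection, so Aut(G) ≅ Z_2.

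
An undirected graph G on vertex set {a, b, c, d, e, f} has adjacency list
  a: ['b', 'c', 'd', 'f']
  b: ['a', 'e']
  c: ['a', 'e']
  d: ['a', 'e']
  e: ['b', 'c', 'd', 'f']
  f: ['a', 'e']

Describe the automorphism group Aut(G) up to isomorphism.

The vertices split by degree into {a, e} (degree 4) and {b, c, d, f} (degree 2); every edge runs between the two parts, so G is the complete bipartite graph K_{2,4}. The parts have unequal sizes, so no automorphism swaps them; each part is permuted independently, giving S_4 × S_2 of order 4!·2! = 48.

S_4 × S_2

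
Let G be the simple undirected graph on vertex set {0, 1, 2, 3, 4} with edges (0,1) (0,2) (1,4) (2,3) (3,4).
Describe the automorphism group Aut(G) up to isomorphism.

D_5

Every vertex has degree 2 and the graph is connected, so G is the 5-cycle C_5. C_5 has 5 rotations and 5 reflections, so Aut(C_5) ≅ D_5 of order 10.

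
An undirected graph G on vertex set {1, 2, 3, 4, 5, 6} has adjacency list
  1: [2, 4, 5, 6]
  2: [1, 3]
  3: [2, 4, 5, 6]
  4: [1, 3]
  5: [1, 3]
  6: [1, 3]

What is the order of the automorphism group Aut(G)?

48

The vertices split by degree into {1, 3} (degree 4) and {2, 4, 5, 6} (degree 2); every edge runs between the two parts, so G is the complete bipartite graph K_{2,4}. The parts have unequal sizes, so no automorphism swaps them; each part is permuted independently, giving S_4 × S_2 of order 4!·2! = 48.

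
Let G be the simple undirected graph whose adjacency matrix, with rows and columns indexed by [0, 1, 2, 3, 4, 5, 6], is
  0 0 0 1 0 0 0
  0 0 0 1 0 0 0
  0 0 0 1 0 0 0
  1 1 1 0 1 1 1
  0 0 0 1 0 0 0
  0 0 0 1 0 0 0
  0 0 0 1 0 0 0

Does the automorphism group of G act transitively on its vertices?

No

Vertex 3 is the only vertex of degree 6, so every automorphism fixes it; G is not vertex-transitive.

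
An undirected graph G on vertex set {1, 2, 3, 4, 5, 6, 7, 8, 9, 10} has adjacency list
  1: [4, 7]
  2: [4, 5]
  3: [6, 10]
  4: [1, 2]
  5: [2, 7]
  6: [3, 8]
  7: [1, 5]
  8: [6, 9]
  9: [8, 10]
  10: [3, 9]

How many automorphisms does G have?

200

G has two connected components, {1, 2, 4, 5, 7} and {3, 6, 8, 9, 10}; each is 2-regular, so G = C_5 ⊔ C_5. With two isomorphic components, Aut(G) = Aut(C_5) ≀ S_2 = (D_5 × D_5) ⋊ Z_2: permute each cycle by D_5, then optionally swap the two cycles. Order 2·(2·5)² = 200.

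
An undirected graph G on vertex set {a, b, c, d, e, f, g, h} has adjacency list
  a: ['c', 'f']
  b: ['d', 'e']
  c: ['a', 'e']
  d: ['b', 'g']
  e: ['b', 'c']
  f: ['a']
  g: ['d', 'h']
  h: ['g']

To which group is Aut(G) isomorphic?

The degree sequence is [2, 2, 2, 2, 2, 1, 2, 1]; the two degree-1 vertices f and h are the ends of a path, so G = P_8. A path has exactly one nontrivial symmetry — reversal — giving Aut(G) of order 2.

C_2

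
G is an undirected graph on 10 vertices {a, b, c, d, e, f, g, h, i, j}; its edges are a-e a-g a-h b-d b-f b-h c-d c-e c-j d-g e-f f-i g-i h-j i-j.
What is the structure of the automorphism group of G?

S_5

G is 3-regular on 10 vertices with no triangles and no 4-cycles (girth 5): this is the Petersen graph. It is a classical fact that the Petersen graph has automorphism group S_5 (order 120), arising from its description as the Kneser graph K(5,2).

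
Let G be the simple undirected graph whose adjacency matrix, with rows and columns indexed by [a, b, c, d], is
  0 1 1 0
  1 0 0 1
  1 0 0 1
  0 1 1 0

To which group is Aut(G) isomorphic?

G is 2-regular and bipartite on 2^2 = 4 vertices with girth 4; it is the hypercube graph Q_2. The symmetry group of the 2-cube is the hyperoctahedral group B_2 = Z_2 ≀ S_2, of order 2^2·2! = 8.

the dihedral group of order 8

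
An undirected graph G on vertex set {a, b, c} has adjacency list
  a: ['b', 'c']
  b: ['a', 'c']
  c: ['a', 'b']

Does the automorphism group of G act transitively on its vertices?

Yes

Every vertex has degree 2, so G is the complete graph K_3. Every bijection on the vertex set is an automorphism of K_3; hence Aut(K_3) ≅ S_3, order 6. This group acts transitively on the 3 vertices.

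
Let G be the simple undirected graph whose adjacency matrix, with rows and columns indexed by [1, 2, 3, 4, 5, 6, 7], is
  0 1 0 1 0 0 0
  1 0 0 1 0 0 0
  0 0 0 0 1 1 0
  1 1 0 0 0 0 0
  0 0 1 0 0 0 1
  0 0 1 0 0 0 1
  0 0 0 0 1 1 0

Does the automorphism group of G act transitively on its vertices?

No

G has two connected components, {3, 5, 6, 7} and {1, 2, 4}; each is 2-regular, so G = C_4 ⊔ C_3. The orbit of 1 under Aut(G) is {1, 2, 4}, which does not contain 3, so G is not vertex-transitive.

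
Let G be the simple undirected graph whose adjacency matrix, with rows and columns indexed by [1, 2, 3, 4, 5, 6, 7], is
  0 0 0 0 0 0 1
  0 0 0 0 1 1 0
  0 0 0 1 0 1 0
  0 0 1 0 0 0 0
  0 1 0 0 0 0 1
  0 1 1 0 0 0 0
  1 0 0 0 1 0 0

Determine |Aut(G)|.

The degree sequence is [1, 2, 2, 1, 2, 2, 2]; the two degree-1 vertices 1 and 4 are the ends of a path, so G = P_7. A path has exactly one nontrivial symmetry — reversal — giving Aut(G) of order 2.

2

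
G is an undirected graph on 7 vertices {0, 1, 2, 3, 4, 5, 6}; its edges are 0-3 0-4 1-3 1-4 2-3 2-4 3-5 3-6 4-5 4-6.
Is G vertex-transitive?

No

Automorphisms preserve degree, but G has vertices of degree 2 and vertices of degree 5; no automorphism maps one to the other, so G is not vertex-transitive.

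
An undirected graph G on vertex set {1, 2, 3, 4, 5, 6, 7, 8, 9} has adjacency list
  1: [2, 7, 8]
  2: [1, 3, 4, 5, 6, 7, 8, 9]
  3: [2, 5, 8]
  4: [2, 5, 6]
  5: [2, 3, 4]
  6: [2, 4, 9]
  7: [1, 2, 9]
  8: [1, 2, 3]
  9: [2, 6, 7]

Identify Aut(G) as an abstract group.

Vertex 2 is the unique vertex of degree 8; the remaining 8 vertices each have degree 3 and induce a cycle, so G is the wheel on 9 vertices with hub 2. Every automorphism fixes the hub and acts on the rim 8-cycle, so Aut(G) ≅ Aut(C_8) = D_8 of order 16.

D_8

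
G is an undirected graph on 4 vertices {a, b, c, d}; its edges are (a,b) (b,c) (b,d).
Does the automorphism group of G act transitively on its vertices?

Vertex b is the only vertex of degree 3, so every automorphism fixes it; G is not vertex-transitive.

No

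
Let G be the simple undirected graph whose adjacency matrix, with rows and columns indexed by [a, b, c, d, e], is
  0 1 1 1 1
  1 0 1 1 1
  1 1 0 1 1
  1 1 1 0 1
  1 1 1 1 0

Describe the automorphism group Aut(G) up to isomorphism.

S_5

Every vertex has degree 4, so G is the complete graph K_5. Any permutation of the 5 vertices preserves K_5, so Aut(K_5) = S_5 of order 5! = 120.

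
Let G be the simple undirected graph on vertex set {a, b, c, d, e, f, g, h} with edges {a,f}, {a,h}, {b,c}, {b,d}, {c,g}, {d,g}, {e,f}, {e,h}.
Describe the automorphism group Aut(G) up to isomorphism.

G has two connected components, {b, c, d, g} and {a, e, f, h}; each is 2-regular, so G = C_4 ⊔ C_4. Aut of a disjoint union of two copies of C_4 is the wreath product D_4 ≀ Z_2, of order 2·8² = 128.

(D_4 × D_4) ⋊ Z_2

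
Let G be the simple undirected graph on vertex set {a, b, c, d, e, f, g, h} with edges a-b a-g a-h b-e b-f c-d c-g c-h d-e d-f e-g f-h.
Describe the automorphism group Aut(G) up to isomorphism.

the hyperoctahedral group B_3

G is 3-regular and bipartite on 2^3 = 8 vertices with girth 4; it is the hypercube graph Q_3. Aut(Q_3) consists of the signed permutations of the 3 coordinate axes: 3! permutations times 2^3 sign flips, so |Aut| = 2^3·3! = 48.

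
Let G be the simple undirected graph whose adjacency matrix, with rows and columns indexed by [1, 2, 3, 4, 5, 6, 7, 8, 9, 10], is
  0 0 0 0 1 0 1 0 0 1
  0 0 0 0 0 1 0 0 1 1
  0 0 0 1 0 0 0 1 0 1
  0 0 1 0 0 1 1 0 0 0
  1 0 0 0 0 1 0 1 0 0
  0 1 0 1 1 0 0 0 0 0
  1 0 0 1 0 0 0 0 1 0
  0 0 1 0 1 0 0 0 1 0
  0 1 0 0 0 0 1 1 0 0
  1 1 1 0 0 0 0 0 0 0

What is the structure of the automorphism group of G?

G is 3-regular on 10 vertices with no triangles and no 4-cycles (girth 5): this is the Petersen graph. It is a classical fact that the Petersen graph has automorphism group S_5 (order 120), arising from its description as the Kneser graph K(5,2).

S_5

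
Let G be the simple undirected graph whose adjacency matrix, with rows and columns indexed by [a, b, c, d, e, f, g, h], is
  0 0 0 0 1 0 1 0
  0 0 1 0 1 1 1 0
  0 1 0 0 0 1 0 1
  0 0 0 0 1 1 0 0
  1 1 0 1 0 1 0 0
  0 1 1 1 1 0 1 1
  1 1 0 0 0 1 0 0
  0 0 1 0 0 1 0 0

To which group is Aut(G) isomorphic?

{e}

The degree sequence is [2, 4, 3, 2, 4, 6, 3, 2]. Checking the degree-preserving permutations of the vertex set shows that none except the identity preserves every edge, so Aut(G) is trivial.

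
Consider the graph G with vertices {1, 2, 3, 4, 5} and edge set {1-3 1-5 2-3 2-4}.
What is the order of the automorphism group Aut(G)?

The degree sequence is [2, 2, 2, 1, 1]; the two degree-1 vertices 4 and 5 are the ends of a path, so G = P_5. A path has exactly one nontrivial symmetry — reversal — giving Aut(G) of order 2.

2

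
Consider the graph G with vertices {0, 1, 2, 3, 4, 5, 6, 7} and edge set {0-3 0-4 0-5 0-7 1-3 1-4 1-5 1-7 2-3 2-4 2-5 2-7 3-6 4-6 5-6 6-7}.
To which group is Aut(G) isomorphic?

G is 4-regular and bipartite with parts {0, 1, 2, 6} and {3, 4, 5, 7} (each part is independent and every cross-pair is an edge), so G = K_{4,4}. Aut(K_{4,4}) is the wreath product S_4 ≀ Z_2: permute within each part, then optionally swap the parts; |Aut| = 2·(4!)² = 1152.

S_4 ≀ Z_2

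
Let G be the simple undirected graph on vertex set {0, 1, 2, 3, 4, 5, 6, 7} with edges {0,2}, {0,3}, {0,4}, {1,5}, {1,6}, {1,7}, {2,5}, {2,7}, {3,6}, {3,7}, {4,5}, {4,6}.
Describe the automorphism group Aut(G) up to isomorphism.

G is 3-regular and bipartite on 2^3 = 8 vertices with girth 4; it is the hypercube graph Q_3. Aut(Q_3) consists of the signed permutations of the 3 coordinate axes: 3! permutations times 2^3 sign flips, so |Aut| = 2^3·3! = 48.

the hyperoctahedral group B_3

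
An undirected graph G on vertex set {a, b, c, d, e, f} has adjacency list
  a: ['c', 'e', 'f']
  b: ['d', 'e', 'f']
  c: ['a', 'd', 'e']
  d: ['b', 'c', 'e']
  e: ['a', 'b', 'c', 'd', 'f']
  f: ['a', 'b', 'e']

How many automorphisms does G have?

Vertex e is the unique vertex of degree 5; the remaining 5 vertices each have degree 3 and induce a cycle, so G is the wheel on 6 vertices with hub e. Every automorphism fixes the hub and acts on the rim 5-cycle, so Aut(G) ≅ Aut(C_5) = D_5 of order 10.

10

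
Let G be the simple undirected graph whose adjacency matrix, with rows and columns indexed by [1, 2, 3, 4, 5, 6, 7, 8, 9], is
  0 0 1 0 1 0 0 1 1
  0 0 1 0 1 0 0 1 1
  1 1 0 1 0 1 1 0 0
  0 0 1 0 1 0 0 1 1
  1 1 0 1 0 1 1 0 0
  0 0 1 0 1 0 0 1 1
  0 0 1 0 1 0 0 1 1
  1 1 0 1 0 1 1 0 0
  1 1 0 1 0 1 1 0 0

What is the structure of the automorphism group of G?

S_5 × S_4

The vertices split by degree into {3, 5, 8, 9} (degree 5) and {1, 2, 4, 6, 7} (degree 4); every edge runs between the two parts, so G is the complete bipartite graph K_{4,5}. Automorphisms preserve the bipartition setwise (since the parts differ in size) and act as S_5 × S_4 within it; |Aut| = 2880.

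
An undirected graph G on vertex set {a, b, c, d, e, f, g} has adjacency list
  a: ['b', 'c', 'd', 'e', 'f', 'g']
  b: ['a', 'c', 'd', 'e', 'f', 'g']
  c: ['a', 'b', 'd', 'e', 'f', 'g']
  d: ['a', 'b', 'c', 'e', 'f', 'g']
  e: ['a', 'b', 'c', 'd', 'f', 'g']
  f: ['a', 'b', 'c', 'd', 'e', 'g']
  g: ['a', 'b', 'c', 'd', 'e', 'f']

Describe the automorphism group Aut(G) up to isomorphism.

All 7 vertices are pairwise adjacent: G = K_7. Every bijection on the vertex set is an automorphism of K_7; hence Aut(K_7) ≅ S_7, order 5040.

the symmetric group on 7 letters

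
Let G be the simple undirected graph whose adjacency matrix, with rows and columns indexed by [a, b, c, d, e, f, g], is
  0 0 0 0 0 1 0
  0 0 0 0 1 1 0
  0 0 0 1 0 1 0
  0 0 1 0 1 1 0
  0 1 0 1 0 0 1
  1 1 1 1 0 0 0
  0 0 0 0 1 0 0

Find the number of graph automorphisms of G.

The degree sequence is [1, 2, 2, 3, 3, 4, 1]. Checking the degree-preserving permutations of the vertex set shows that none except the identity preserves every edge, so Aut(G) is trivial.

1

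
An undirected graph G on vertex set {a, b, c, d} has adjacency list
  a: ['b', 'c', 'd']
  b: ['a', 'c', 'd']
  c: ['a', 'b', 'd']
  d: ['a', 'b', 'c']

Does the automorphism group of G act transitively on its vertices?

Every vertex has degree 3, so G is the complete graph K_4. Any permutation of the 4 vertices preserves K_4, so Aut(K_4) = S_4 of order 4! = 24. Under this action every vertex can be carried to every other, so G is vertex-transitive.

Yes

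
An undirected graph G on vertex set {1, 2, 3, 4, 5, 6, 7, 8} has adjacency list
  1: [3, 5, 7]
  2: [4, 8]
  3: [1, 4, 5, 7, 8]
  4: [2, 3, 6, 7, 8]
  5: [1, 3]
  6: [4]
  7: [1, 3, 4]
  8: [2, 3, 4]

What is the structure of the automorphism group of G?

The degree sequence is [3, 2, 5, 5, 2, 1, 3, 3]. Checking the degree-preserving permutations of the vertex set shows that none except the identity preserves every edge, so Aut(G) is trivial.

the trivial group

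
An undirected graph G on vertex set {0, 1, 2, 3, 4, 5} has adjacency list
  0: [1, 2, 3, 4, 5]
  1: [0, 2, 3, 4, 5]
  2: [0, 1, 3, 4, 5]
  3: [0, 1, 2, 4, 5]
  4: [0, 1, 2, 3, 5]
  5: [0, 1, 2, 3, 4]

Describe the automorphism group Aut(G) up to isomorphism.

S_6

Every vertex has degree 5, so G is the complete graph K_6. Any permutation of the 6 vertices preserves K_6, so Aut(K_6) = S_6 of order 6! = 720.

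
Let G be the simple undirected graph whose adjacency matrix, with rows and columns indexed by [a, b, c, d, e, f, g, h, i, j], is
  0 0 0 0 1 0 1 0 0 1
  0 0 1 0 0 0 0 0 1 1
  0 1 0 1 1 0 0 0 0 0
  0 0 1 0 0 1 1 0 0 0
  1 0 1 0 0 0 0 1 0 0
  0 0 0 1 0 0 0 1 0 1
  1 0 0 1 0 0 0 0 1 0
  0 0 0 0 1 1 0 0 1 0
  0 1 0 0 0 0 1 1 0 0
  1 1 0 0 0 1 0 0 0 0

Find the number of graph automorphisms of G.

120

G is 3-regular on 10 vertices with no triangles and no 4-cycles (girth 5): this is the Petersen graph. It is a classical fact that the Petersen graph has automorphism group S_5 (order 120), arising from its description as the Kneser graph K(5,2).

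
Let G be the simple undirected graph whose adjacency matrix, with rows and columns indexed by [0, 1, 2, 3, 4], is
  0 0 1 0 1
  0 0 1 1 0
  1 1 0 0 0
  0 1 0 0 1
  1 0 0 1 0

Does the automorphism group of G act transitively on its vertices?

Yes

G is 2-regular and connected on 5 vertices, i.e. the cycle C_5. C_5 has 5 rotations and 5 reflections, so Aut(C_5) ≅ D_5 of order 10. Under this action every vertex can be carried to every other, so G is vertex-transitive.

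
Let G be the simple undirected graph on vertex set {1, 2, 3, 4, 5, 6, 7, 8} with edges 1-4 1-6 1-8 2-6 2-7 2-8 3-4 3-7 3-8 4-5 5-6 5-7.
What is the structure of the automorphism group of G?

the hyperoctahedral group B_3

G is 3-regular and bipartite on 2^3 = 8 vertices with girth 4; it is the hypercube graph Q_3. Aut(Q_3) consists of the signed permutations of the 3 coordinate axes: 3! permutations times 2^3 sign flips, so |Aut| = 2^3·3! = 48.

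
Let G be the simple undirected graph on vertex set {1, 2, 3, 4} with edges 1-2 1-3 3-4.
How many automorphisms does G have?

2

The degree sequence is [2, 1, 2, 1]; the two degree-1 vertices 2 and 4 are the ends of a path, so G = P_4. The only nontrivial automorphism of a path is the end-to-end reflection, so Aut(G) ≅ Z_2.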